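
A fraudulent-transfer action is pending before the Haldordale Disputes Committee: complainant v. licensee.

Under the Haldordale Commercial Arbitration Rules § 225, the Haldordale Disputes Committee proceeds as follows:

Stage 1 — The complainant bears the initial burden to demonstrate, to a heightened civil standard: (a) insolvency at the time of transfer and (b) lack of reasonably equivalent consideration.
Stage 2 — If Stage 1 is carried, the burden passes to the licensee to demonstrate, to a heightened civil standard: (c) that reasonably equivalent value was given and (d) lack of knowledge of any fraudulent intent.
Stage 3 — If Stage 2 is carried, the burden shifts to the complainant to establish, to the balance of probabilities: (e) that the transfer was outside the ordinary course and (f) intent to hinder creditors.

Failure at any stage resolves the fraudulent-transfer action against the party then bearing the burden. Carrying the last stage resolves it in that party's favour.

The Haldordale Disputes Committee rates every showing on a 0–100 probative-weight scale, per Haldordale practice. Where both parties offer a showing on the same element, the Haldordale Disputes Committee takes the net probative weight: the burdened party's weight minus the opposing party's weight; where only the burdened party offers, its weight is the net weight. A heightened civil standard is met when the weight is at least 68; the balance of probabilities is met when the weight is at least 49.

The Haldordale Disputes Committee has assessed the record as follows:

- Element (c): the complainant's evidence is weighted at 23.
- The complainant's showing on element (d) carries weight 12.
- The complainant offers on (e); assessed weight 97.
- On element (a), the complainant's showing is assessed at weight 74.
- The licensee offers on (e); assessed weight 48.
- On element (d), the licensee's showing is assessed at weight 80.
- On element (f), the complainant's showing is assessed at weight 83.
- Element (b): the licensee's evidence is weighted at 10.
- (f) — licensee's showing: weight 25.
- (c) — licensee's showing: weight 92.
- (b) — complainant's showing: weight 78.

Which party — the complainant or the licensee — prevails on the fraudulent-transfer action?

At Stage 1 the complainant must meet a heightened civil standard (weight is at least 68): on (a) the weight is 74, ≥ 68, so (a) meets the standard; on (b) the weight is 78 less the opposing 10 gives net 68, which does reach 68, so (b) meets the standard.
  The complainant carries Stage 1; the licensee now bears the burden.
At Stage 2 the licensee must meet a heightened civil standard (weight is at least 68): on (c) the weight is 92 less the opposing 23 gives net 69, which does reach 68, so (c) meets the standard; on (d) the weight is 80 less the opposing 12 gives net 68, ≥ 68, so (d) meets the standard.
  All elements met. The burden passes to the complainant.
At Stage 3 the complainant must meet the balance of probabilities (weight is at least 49): on (e) the weight is 97 less the opposing 48 gives net 49, which does reach 49, so (e) meets the standard; on (f) the weight is 83 less the opposing 25 gives net 58, ≥ 49, so (f) meets the standard.
  All elements met at the final stage.
All stages carried — the complainant prevails.

complainant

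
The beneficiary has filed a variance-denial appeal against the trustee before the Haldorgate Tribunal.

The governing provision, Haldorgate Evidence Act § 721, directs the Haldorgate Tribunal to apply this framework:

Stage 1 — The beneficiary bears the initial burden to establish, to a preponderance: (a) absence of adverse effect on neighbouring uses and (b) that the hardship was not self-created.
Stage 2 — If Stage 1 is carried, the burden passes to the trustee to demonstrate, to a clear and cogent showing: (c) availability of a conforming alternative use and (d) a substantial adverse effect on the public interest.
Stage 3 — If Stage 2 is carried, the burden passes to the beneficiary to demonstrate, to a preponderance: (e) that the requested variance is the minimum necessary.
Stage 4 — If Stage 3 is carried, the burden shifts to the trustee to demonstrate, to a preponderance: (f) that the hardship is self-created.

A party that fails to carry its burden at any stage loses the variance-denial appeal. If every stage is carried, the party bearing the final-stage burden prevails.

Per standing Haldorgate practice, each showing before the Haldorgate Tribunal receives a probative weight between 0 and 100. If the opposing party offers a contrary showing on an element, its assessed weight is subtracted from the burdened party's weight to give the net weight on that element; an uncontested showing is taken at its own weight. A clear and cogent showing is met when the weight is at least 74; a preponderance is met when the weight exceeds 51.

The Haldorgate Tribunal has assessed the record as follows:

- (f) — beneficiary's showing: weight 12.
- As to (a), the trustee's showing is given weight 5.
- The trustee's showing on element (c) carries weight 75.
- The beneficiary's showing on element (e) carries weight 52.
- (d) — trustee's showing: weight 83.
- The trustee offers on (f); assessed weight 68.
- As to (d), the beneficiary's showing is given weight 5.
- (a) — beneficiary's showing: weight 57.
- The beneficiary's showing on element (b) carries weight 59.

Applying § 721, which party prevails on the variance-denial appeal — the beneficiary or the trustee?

trustee

Stage 1 — burden on beneficiary; standard: a preponderance (weight exceeds 51).
    (a): 57 − 5 = 52 > 51 [met]
    (b): 59 > 51 [met]
  Stage 1 is satisfied; the onus moves to the trustee.
Stage 2 — burden on trustee; standard: a clear and cogent showing (weight is at least 74).
    (c): 75 ≥ 74 [met]
    (d): 83 − 5 = 78 ≥ 74 [met]
  Stage 2 is satisfied; the onus moves to the beneficiary.
Stage 3 — burden on beneficiary; standard: a preponderance (weight exceeds 51).
    (e): 52 > 51 [met]
  Stage 3 carried; the burden shifts to the trustee.
Stage 4 — burden on trustee; standard: a preponderance (weight exceeds 51).
    (f): 68 − 12 = 56 > 51 [met]
  Stage 4 carried; the final stage is satisfied.
All stages carried — the trustee prevails.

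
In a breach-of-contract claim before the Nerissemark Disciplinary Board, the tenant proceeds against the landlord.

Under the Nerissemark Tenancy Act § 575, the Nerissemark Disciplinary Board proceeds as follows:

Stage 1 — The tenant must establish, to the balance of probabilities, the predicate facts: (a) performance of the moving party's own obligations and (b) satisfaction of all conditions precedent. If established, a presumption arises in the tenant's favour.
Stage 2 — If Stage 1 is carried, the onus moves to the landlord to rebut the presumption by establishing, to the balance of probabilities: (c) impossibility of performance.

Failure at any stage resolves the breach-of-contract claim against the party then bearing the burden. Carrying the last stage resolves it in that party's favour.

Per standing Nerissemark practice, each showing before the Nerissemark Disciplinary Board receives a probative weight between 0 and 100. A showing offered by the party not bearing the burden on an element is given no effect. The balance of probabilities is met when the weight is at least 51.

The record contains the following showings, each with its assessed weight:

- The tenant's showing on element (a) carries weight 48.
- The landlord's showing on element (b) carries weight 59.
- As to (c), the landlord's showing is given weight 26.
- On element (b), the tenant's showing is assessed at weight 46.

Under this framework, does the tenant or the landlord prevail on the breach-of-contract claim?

landlord

Stage 1 — burden on tenant; standard: the balance of probabilities (weight is at least 51).
    (a): 48 < 51 [not met]
    (b): 46 (landlord's 59 disregarded) < 51 [not met]
  Stage 1 not carried; the tenant fails its burden.
The landlord prevails.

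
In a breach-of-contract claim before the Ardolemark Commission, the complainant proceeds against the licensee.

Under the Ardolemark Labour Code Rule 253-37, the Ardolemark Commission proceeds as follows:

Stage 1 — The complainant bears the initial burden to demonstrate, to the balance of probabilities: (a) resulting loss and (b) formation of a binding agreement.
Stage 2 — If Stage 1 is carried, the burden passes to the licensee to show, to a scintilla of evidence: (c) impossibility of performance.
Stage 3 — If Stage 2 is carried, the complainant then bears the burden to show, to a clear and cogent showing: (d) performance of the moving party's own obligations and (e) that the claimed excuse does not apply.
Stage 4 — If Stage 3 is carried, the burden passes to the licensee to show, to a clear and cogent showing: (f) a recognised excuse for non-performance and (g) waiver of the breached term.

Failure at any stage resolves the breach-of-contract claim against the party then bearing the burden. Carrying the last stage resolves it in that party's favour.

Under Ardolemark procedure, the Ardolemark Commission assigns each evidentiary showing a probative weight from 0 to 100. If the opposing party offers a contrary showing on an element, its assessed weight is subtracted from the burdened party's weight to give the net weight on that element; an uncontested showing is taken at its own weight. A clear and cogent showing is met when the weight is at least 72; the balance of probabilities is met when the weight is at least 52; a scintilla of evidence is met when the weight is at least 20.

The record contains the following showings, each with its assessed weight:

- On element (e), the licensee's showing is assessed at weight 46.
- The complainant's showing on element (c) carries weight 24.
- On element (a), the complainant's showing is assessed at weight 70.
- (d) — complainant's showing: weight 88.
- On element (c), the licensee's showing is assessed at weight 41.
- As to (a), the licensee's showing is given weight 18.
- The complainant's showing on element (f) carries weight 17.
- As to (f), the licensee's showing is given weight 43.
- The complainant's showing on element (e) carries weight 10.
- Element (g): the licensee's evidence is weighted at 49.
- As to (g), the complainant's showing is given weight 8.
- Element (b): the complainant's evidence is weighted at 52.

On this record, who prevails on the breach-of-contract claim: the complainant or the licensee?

Stage 1 (complainant, the balance of probabilities, weight is at least 52): (a) net 70−18=52 ≥ 52 — meets; (b) 52 ≥ 52 — meets.
  Stage 1 is satisfied; the onus moves to the licensee.
Stage 2 (licensee, a scintilla of evidence, weight is at least 20): (c) net 41−24=17 < 20 — fails.
  The licensee does not carry Stage 2.
The complainant prevails.

complainant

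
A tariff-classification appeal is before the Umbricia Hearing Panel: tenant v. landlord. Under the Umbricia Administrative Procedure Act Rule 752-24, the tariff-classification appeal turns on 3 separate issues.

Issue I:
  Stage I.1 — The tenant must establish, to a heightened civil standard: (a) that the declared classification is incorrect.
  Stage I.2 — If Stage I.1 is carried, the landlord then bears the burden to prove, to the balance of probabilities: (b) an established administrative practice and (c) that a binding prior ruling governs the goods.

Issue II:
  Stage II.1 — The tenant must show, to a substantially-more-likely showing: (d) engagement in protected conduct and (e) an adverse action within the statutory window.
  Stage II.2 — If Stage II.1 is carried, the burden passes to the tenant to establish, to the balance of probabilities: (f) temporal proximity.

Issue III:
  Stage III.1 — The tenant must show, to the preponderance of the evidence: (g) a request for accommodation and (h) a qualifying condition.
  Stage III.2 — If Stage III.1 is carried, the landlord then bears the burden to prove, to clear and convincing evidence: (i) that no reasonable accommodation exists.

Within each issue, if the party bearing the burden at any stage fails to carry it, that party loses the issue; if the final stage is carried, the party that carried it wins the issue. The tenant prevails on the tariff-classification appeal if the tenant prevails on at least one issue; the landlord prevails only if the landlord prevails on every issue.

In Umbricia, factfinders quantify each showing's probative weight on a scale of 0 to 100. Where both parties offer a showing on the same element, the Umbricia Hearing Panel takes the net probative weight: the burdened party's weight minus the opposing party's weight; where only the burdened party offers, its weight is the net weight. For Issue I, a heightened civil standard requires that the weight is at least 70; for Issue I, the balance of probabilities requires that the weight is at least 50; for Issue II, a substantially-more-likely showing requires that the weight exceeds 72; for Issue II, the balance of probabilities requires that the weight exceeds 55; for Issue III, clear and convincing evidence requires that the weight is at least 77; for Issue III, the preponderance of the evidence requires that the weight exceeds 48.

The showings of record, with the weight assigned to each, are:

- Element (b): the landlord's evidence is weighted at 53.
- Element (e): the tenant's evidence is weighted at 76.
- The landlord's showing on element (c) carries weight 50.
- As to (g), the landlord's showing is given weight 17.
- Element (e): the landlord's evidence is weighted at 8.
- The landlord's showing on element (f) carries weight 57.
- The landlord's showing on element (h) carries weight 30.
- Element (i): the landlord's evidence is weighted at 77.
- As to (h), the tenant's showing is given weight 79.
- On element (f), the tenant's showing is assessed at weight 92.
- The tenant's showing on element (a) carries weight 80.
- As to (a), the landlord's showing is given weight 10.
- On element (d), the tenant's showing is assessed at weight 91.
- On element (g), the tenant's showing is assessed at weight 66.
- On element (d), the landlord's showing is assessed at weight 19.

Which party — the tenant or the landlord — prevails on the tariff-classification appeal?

— Issue I —
At Stage I.1 the tenant must meet a heightened civil standard (weight is at least 70): on (a) the weight is 80 less the opposing 10 gives net 70, ≥ 70, so (a) meets the standard.
  Stage I.1 carried; the burden shifts to the landlord.
At Stage I.2 the landlord must meet the balance of probabilities (weight is at least 50): on (b) the weight is 53, which does reach 50, so (b) meets the standard; on (c) the weight is 50, ≥ 50, so (c) meets the standard.
  All elements met at the final stage.
Every stage carried; the landlord prevails on this issue.
— Issue II —
Stage II.1 — burden on tenant; standard: a substantially-more-likely showing (weight exceeds 72).
    (d): 91 − 19 = 72 ≤ 72 [not met]
    (e): 76 − 8 = 68 ≤ 72 [not met]
  Not every element is met, so the tenant fails to carry Stage II.1.
The analysis ends at Stage II.1; the landlord prevails on this issue.
— Issue III —
Stage III.1 (tenant, the preponderance of the evidence, weight exceeds 48): (g) net 66−17=49 > 48 — meets; (h) net 79−30=49 > 48 — meets.
  Stage III.1 carried; the burden shifts to the landlord.
Stage III.2 (landlord, clear and convincing evidence, weight is at least 77): (i) 77 ≥ 77 — meets.
  All elements met at the final stage.
Every stage carried; the landlord prevails on this issue.
Per-issue: Issue I → landlord; Issue II → landlord; Issue III → landlord. The tenant must prevail on at least one issue; overall, the landlord prevails.

landlord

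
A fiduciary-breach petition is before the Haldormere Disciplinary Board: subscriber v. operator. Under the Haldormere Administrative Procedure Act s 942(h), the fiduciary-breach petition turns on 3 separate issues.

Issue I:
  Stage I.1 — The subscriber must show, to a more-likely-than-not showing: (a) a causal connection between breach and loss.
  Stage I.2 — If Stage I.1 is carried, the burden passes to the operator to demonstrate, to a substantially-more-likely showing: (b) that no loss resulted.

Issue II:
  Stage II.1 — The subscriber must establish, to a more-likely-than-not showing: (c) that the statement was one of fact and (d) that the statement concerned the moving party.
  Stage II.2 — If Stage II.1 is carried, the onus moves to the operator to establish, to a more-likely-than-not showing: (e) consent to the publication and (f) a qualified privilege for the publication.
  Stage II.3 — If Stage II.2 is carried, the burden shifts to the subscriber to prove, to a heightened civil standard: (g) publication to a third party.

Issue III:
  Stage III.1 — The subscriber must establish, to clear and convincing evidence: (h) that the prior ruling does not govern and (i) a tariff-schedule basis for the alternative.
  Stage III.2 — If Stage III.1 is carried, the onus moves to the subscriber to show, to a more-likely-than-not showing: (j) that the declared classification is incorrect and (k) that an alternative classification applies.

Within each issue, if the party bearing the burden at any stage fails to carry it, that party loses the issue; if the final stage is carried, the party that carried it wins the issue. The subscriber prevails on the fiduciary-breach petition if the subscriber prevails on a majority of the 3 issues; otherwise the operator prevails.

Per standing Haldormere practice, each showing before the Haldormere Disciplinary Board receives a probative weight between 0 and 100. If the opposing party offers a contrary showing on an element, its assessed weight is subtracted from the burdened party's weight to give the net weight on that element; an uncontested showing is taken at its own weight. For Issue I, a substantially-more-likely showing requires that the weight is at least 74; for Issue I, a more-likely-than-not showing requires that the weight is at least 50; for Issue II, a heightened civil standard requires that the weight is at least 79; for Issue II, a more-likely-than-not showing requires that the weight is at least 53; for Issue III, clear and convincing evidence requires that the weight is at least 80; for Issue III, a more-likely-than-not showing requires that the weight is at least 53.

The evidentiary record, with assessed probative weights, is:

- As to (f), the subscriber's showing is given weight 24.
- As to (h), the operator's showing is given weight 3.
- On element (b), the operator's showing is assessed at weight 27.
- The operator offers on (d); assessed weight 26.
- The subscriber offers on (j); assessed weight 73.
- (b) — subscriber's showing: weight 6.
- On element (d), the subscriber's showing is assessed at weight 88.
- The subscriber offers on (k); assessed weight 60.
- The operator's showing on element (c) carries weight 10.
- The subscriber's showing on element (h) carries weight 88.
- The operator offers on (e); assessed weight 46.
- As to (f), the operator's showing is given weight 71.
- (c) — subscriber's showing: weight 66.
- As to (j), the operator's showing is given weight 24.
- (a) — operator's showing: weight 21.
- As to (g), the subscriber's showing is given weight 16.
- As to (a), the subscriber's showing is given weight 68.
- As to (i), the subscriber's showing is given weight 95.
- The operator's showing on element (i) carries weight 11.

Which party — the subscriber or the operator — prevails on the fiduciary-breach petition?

— Issue I —
Stage I.1 — burden on subscriber; standard: a more-likely-than-not showing (weight is at least 50).
    (a): 68 − 21 = 47 < 50 [not met]
  The subscriber does not carry Stage I.1.
The analysis ends at Stage I.1; the operator prevails on this issue.
— Issue II —
Stage II.1 (subscriber, a more-likely-than-not showing, weight is at least 53): (c) net 66−10=56 ≥ 53 — meets; (d) net 88−26=62 ≥ 53 — meets.
  Stage II.1 is satisfied; the onus moves to the operator.
Stage II.2 (operator, a more-likely-than-not showing, weight is at least 53): (e) 46 < 53 — fails; (f) net 71−24=47 < 53 — fails.
  Not every element is met, so the operator fails to carry Stage II.2.
The analysis ends at Stage II.2; the subscriber prevails on this issue.
— Issue III —
Stage III.1 — burden on subscriber; standard: clear and convincing evidence (weight is at least 80).
    (h): 88 − 3 = 85 ≥ 80 [met]
    (i): 95 − 11 = 84 ≥ 80 [met]
  Stage III.1 carried; the burden remains with the subscriber.
Stage III.2 — burden on subscriber; standard: a more-likely-than-not showing (weight is at least 53).
    (j): 73 − 24 = 49 < 53 [not met]
    (k): 60 ≥ 53 [met]
  The subscriber does not carry Stage III.2.
The analysis ends at Stage III.2; the operator prevails on this issue.
Per-issue: Issue I → operator; Issue II → subscriber; Issue III → operator. The subscriber must prevail on a majority of issues; overall, the operator prevails.

operator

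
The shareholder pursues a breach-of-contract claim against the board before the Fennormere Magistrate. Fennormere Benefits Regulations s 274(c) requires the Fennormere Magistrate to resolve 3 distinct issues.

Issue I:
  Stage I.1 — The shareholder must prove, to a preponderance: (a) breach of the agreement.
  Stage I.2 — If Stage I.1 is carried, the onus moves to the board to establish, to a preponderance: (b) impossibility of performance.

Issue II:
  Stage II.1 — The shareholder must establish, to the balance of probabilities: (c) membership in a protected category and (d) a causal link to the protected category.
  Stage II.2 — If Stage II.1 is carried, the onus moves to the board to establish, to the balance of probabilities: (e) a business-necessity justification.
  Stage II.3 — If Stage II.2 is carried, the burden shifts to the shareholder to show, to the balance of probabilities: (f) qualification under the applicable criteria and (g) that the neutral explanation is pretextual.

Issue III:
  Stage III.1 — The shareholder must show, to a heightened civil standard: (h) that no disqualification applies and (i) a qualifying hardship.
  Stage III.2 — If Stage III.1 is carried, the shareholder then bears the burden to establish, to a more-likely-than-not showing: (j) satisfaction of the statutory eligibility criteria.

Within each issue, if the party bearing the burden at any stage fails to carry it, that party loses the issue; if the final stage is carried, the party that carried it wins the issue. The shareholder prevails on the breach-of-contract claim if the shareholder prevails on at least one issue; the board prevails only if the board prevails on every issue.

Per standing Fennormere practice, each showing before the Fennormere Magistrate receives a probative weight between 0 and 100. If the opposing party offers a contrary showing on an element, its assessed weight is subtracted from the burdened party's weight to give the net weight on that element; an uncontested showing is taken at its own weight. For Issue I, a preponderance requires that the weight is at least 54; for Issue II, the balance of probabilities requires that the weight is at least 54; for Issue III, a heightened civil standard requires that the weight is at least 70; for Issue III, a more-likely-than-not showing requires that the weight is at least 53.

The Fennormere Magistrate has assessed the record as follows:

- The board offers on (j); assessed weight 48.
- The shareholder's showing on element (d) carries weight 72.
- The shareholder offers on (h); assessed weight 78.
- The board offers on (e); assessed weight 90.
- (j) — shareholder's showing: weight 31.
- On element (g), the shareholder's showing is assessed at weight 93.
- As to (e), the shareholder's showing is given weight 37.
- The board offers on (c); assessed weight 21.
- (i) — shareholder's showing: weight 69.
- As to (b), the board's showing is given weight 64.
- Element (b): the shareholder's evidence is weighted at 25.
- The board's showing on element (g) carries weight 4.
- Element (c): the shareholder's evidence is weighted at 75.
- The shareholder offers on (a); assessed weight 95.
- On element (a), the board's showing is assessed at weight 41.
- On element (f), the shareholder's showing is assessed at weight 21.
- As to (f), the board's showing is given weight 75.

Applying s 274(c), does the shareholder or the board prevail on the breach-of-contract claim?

shareholder

— Issue I —
At Stage I.1 the shareholder must meet a preponderance (weight is at least 54): on (a) the weight is 95 less the opposing 41 gives net 54, which does reach 54, so (a) meets the standard.
  The shareholder carries Stage I.1; the board now bears the burden.
At Stage I.2 the board must meet a preponderance (weight is at least 54): on (b) the weight is 64 less the opposing 25 gives net 39, which does not reach 54, so (b) does not meet the standard.
  The board does not carry Stage I.2.
The shareholder prevails on this issue.
— Issue II —
Stage II.1 — burden on shareholder; standard: the balance of probabilities (weight is at least 54).
    (c): 75 − 21 = 54 ≥ 54 [met]
    (d): 72 ≥ 54 [met]
  All elements met. The burden passes to the board.
Stage II.2 — burden on board; standard: the balance of probabilities (weight is at least 54).
    (e): 90 − 37 = 53 < 54 [not met]
  Stage II.2 not carried; the board fails its burden.
The shareholder prevails on this issue.
— Issue III —
Stage III.1 — burden on shareholder; standard: a heightened civil standard (weight is at least 70).
    (h): 78 ≥ 70 [met]
    (i): 69 < 70 [not met]
  Stage III.1 not carried; the shareholder fails its burden.
The analysis ends at Stage III.1; the board prevails on this issue.
Per-issue: Issue I → shareholder; Issue II → shareholder; Issue III → board. The shareholder must prevail on at least one issue; overall, the shareholder prevails.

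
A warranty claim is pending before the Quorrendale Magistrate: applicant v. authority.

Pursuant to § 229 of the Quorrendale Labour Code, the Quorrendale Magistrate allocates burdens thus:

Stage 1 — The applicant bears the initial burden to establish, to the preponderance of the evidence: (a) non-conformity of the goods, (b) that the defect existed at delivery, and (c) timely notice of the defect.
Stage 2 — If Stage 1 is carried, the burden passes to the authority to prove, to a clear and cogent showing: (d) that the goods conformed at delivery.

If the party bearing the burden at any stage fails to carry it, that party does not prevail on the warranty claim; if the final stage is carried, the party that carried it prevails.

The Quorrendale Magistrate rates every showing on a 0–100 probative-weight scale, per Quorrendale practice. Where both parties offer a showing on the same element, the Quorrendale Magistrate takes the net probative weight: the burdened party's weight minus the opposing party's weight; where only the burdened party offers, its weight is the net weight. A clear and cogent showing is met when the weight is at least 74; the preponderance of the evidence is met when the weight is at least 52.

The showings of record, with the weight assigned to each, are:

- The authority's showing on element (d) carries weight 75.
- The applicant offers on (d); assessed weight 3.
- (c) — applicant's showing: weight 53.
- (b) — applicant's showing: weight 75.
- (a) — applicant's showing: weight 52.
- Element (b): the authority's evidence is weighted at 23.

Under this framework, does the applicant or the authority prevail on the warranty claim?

applicant

Stage 1 (applicant, the preponderance of the evidence, weight is at least 52): (a) 52 ≥ 52 — meets; (b) net 75−23=52 ≥ 52 — meets; (c) 53 ≥ 52 — meets.
  All elements met. The burden passes to the authority.
Stage 2 (authority, a clear and cogent showing, weight is at least 74): (d) net 75−3=72 < 74 — fails.
  The authority does not carry Stage 2.
So the applicant prevails.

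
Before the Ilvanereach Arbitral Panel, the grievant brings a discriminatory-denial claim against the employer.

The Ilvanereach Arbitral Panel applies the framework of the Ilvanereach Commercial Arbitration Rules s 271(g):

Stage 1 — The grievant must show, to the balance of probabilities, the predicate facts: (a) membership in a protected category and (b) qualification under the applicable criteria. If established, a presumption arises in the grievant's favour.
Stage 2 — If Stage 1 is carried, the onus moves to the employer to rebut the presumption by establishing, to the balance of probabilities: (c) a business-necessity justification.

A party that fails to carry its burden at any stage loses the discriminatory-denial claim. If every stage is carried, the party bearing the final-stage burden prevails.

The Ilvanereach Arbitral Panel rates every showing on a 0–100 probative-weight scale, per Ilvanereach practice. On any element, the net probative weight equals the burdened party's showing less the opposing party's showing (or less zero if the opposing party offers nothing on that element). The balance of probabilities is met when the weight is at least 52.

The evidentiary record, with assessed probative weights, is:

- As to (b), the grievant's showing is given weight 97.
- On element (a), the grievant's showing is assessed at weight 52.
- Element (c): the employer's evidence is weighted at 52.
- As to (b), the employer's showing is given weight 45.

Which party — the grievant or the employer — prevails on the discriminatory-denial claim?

Stage 1 — burden on grievant; standard: the balance of probabilities (weight is at least 52).
    (a): 52 ≥ 52 [met]
    (b): 97 − 45 = 52 ≥ 52 [met]
  Stage 1 carried; the burden shifts to the employer.
Stage 2 — burden on employer; standard: the balance of probabilities (weight is at least 52).
    (c): 52 ≥ 52 [met]
  All elements met at the final stage.
Every stage carried; the employer prevails.

employer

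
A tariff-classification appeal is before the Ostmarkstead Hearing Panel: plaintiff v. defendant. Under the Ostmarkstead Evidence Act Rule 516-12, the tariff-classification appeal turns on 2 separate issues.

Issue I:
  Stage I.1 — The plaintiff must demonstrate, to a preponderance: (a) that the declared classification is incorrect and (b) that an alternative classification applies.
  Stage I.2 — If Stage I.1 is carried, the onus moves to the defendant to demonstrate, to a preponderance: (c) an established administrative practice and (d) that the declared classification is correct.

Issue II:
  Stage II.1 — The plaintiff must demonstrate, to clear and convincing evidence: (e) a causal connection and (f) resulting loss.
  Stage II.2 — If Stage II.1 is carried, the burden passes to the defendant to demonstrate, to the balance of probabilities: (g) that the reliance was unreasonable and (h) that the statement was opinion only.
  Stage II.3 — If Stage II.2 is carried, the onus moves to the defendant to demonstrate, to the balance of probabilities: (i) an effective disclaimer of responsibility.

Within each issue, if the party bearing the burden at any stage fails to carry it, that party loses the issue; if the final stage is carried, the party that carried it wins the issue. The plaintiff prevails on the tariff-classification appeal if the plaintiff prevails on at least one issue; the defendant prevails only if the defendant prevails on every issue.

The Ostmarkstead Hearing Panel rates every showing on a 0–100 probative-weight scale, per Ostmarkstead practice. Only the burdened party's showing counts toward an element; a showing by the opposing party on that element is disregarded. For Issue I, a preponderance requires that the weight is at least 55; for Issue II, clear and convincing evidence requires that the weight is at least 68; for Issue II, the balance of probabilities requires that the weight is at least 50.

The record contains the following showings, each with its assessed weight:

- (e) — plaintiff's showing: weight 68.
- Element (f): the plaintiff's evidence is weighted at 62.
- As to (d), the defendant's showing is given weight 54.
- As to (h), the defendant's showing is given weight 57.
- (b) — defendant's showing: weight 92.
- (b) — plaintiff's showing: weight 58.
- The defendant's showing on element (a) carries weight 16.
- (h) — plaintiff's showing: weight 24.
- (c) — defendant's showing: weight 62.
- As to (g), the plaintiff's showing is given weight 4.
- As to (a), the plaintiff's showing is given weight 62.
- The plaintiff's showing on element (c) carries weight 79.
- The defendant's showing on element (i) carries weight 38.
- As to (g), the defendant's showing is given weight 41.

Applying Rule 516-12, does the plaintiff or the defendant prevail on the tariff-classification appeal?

plaintiff

— Issue I —
Stage I.1 (plaintiff, a preponderance, weight is at least 55): (a) 62 (defendant's 16 disregarded) ≥ 55 — meets; (b) 58 (defendant's 92 disregarded) ≥ 55 — meets.
  All elements met. The burden passes to the defendant.
Stage I.2 (defendant, a preponderance, weight is at least 55): (c) 62 (plaintiff's 79 disregarded) ≥ 55 — meets; (d) 54 < 55 — fails.
  Stage I.2 not carried; the defendant fails its burden.
So the plaintiff prevails on this issue.
— Issue II —
At Stage II.1 the plaintiff must meet clear and convincing evidence (weight is at least 68): on (e) the weight is 68, which does reach 68, so (e) meets the standard; on (f) the weight is 62, which does not reach 68, so (f) does not meet the standard.
  Not every element is met, so the plaintiff fails to carry Stage II.1.
So the defendant prevails on this issue.
Per-issue: Issue I → plaintiff; Issue II → defendant. The plaintiff must prevail on at least one issue; overall, the plaintiff prevails.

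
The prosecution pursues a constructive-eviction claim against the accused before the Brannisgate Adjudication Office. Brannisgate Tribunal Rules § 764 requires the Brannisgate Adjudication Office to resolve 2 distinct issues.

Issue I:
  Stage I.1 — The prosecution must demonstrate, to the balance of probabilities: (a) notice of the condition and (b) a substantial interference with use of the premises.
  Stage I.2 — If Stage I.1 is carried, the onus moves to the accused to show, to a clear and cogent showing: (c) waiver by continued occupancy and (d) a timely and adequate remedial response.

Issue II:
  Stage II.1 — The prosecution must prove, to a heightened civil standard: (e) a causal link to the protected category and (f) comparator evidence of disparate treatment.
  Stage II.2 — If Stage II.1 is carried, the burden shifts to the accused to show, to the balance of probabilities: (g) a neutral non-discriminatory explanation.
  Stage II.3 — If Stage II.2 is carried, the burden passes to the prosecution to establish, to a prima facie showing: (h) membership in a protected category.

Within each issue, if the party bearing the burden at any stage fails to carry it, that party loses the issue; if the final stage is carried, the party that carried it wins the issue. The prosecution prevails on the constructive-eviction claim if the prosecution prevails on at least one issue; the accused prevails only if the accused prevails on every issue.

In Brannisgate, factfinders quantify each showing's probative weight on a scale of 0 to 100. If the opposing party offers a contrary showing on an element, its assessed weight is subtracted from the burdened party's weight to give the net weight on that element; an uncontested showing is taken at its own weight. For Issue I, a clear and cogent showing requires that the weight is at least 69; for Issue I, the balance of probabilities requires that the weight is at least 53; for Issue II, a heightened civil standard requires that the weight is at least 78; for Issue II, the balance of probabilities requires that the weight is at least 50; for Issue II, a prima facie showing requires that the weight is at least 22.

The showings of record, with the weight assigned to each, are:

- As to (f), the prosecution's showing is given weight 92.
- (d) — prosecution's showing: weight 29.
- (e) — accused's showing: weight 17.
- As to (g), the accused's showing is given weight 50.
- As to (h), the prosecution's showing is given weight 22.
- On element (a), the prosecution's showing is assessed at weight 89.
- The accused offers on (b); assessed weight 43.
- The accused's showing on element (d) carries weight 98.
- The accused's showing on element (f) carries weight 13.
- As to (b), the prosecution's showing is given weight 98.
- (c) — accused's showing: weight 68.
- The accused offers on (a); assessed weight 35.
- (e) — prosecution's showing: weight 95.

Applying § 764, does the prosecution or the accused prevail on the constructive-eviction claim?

prosecution

— Issue I —
Stage I.1 — burden on prosecution; standard: the balance of probabilities (weight is at least 53).
    (a): 89 − 35 = 54 ≥ 53 [met]
    (b): 98 − 43 = 55 ≥ 53 [met]
  Stage I.1 carried; the burden shifts to the accused.
Stage I.2 — burden on accused; standard: a clear and cogent showing (weight is at least 69).
    (c): 68 < 69 [not met]
    (d): 98 − 29 = 69 ≥ 69 [met]
  Stage I.2 not carried; the accused fails its burden.
So the prosecution prevails on this issue.
— Issue II —
Stage II.1 (prosecution, a heightened civil standard, weight is at least 78): (e) net 95−17=78 ≥ 78 — meets; (f) net 92−13=79 ≥ 78 — meets.
  All elements met. The burden passes to the accused.
Stage II.2 (accused, the balance of probabilities, weight is at least 50): (g) 50 ≥ 50 — meets.
  Stage II.2 carried; the burden shifts to the prosecution.
Stage II.3 (prosecution, a prima facie showing, weight is at least 22): (h) 22 ≥ 22 — meets.
  The prosecution carries the last stage.
With every stage satisfied, the prosecution prevails on this issue.
Per-issue: Issue I → prosecution; Issue II → prosecution. The prosecution must prevail on at least one issue; overall, the prosecution prevails.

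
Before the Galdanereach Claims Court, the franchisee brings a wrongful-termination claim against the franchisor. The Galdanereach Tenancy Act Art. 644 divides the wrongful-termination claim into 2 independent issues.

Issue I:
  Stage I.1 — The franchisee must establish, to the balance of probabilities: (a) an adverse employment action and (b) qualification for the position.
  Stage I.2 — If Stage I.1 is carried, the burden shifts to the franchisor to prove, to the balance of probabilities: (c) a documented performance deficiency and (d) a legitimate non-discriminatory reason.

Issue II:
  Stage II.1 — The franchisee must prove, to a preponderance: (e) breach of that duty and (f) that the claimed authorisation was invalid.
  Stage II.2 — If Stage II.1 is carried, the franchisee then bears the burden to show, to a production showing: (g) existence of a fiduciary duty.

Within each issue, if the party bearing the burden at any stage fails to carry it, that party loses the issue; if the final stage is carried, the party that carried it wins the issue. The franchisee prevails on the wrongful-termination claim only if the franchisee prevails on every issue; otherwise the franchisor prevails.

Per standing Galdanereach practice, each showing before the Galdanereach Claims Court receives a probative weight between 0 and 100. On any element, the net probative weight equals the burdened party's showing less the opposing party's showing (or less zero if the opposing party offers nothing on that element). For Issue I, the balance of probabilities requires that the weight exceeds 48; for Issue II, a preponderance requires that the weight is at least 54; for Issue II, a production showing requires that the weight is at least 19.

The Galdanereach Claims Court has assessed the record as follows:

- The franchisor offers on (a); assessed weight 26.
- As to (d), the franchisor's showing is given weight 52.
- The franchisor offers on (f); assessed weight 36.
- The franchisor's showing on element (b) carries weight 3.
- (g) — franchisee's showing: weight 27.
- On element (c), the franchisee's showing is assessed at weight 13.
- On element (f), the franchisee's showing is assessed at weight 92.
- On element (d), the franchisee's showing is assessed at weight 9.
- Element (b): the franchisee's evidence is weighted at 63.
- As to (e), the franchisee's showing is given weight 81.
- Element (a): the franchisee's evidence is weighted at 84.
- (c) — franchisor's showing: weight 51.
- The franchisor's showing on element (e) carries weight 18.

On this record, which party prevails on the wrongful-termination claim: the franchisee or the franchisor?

franchisee

— Issue I —
Stage I.1 (franchisee, the balance of probabilities, weight exceeds 48): (a) net 84−26=58 > 48 — meets; (b) net 63−3=60 > 48 — meets.
  Stage I.1 carried; the burden shifts to the franchisor.
Stage I.2 (franchisor, the balance of probabilities, weight exceeds 48): (c) net 51−13=38 ≤ 48 — fails; (d) net 52−9=43 ≤ 48 — fails.
  Not every element is met, so the franchisor fails to carry Stage I.2.
So the franchisee prevails on this issue.
— Issue II —
Stage II.1 — burden on franchisee; standard: a preponderance (weight is at least 54).
    (e): 81 − 18 = 63 ≥ 54 [met]
    (f): 92 − 36 = 56 ≥ 54 [met]
  Stage II.1 carried; the burden remains with the franchisee.
Stage II.2 — burden on franchisee; standard: a production showing (weight is at least 19).
    (g): 27 ≥ 19 [met]
  Stage II.2 carried; the final stage is satisfied.
With every stage satisfied, the franchisee prevails on this issue.
Per-issue: Issue I → franchisee; Issue II → franchisee. The franchisee must prevail on every issue; overall, the franchisee prevails.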